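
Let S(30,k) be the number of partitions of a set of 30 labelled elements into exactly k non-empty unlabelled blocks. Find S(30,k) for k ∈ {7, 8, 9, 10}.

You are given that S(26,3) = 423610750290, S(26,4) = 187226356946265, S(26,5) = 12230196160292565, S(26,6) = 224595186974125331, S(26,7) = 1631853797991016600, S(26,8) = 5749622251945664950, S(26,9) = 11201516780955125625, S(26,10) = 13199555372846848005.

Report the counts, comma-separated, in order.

i=27: T(27,4)=423610750290+4·187226356946265=749329038535350 | T(27,5)=187226356946265+5·12230196160292565=61338207158409090 | T(27,6)=12230196160292565+6·224595186974125331=1359801318005044551 | T(27,7)=224595186974125331+7·1631853797991016600=11647571772911241531 | T(27,8)=1631853797991016600+8·5749622251945664950=47628831813556336200 | T(27,9)=5749622251945664950+9·11201516780955125625=106563273280541795575 | T(27,10)=11201516780955125625+10·13199555372846848005=143197070509423605675
i=28: T(28,5)=749329038535350+5·61338207158409090=307440364830580800 | T(28,6)=61338207158409090+6·1359801318005044551=8220146115188676396 | T(28,7)=1359801318005044551+7·11647571772911241531=82892803728383735268 | T(28,8)=11647571772911241531+8·47628831813556336200=392678226281361931131 | T(28,9)=47628831813556336200+9·106563273280541795575=1006698291338432496375 | T(28,10)=106563273280541795575+10·143197070509423605675=1538533978374777852325
i=29: T(29,6)=307440364830580800+6·8220146115188676396=49628317055962639176 | T(29,7)=8220146115188676396+7·82892803728383735268=588469772213874823272 | T(29,8)=82892803728383735268+8·392678226281361931131=3224318613979279184316 | T(29,9)=392678226281361931131+9·1006698291338432496375=9452962848327254398506 | T(29,10)=1006698291338432496375+10·1538533978374777852325=16392038075086211019625
i=30: T(30,7)=49628317055962639176+7·588469772213874823272=4168916722553086402080 | T(30,8)=588469772213874823272+8·3224318613979279184316=26383018684048108297800 | T(30,9)=3224318613979279184316+9·9452962848327254398506=88300984248924568770870 | T(30,10)=9452962848327254398506+10·16392038075086211019625=173373343599189364594756
Read S(30,7) = 4168916722553086402080, S(30,8) = 26383018684048108297800, S(30,9) = 88300984248924568770870, S(30,10) = 173373343599189364594756.

4168916722553086402080, 26383018684048108297800, 88300984248924568770870, 173373343599189364594756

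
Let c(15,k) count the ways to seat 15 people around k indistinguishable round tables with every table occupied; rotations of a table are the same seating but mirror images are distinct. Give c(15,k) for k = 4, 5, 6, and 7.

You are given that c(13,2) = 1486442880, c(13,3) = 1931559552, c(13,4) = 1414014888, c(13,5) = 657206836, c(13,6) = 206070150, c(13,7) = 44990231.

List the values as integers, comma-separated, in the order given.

310989260400, 159721605680, 56663366760, 14409322928

[14] T[14,3]:13*1931559552+1486442880=26596717056 · T[14,4]:13*1414014888+1931559552=20313753096 · T[14,5]:13*657206836+1414014888=9957703756 · T[14,6]:13*206070150+657206836=3336118786 · T[14,7]:13*44990231+206070150=790943153
[15] T[15,4]:14*20313753096+26596717056=310989260400 · T[15,5]:14*9957703756+20313753096=159721605680 · T[15,6]:14*3336118786+9957703756=56663366760 · T[15,7]:14*790943153+3336118786=14409322928
Read c(15,4) = 310989260400, c(15,5) = 159721605680, c(15,6) = 56663366760, c(15,7) = 14409322928.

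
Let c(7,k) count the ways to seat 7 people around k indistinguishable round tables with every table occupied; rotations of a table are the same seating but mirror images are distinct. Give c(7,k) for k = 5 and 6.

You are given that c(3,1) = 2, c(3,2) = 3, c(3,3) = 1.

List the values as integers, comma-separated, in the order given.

175, 21

row 4: T[4][2]=3·3+2=11  T[4][3]=3·1+3=6  T[4][4]=3·0+1=1
row 5: T[5][3]=4·6+11=35  T[5][4]=4·1+6=10  T[5][5]=4·0+1=1
row 6: T[6][4]=5·10+35=85  T[6][5]=5·1+10=15  T[6][6]=5·0+1=1
row 7: T[7][5]=6·15+85=175  T[7][6]=6·1+15=21
Read c(7,5) = 175, c(7,6) = 21.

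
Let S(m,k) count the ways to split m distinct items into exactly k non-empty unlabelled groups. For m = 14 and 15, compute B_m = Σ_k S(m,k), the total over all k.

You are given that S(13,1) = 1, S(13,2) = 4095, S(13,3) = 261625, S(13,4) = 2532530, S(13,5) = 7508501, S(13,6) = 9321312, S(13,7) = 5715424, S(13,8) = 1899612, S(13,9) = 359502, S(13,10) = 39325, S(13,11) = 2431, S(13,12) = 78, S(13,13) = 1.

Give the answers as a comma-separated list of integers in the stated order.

row 14: T[14][1]=1·1+0=1  T[14][2]=2·4095+1=8191  T[14][3]=3·261625+4095=788970  T[14][4]=4·2532530+261625=10391745  T[14][5]=5·7508501+2532530=40075035  T[14][6]=6·9321312+7508501=63436373  T[14][7]=7·5715424+9321312=49329280  T[14][8]=8·1899612+5715424=20912320  T[14][9]=9·359502+1899612=5135130  T[14][10]=10·39325+359502=752752  T[14][11]=11·2431+39325=66066  T[14][12]=12·78+2431=3367  T[14][13]=13·1+78=91  T[14][14]=14·0+1=1
row 15: T[15][1]=1·1+0=1  T[15][2]=2·8191+1=16383  T[15][3]=3·788970+8191=2375101  T[15][4]=4·10391745+788970=42355950  T[15][5]=5·40075035+10391745=210766920  T[15][6]=6·63436373+40075035=420693273  T[15][7]=7·49329280+63436373=408741333  T[15][8]=8·20912320+49329280=216627840  T[15][9]=9·5135130+20912320=67128490  T[15][10]=10·752752+5135130=12662650  T[15][11]=11·66066+752752=1479478  T[15][12]=12·3367+66066=106470  T[15][13]=13·91+3367=4550  T[15][14]=14·1+91=105  T[15][15]=15·0+1=1
B_14 = ΣS(14,k) = 1+8191+788970+10391745+40075035+63436373+49329280+20912320+5135130+752752+66066+3367+91+1 = 190899322
B_15 = ΣS(15,k) = 1+16383+2375101+42355950+210766920+420693273+408741333+216627840+67128490+12662650+1479478+106470+4550+105+1 = 1382958545

190899322, 1382958545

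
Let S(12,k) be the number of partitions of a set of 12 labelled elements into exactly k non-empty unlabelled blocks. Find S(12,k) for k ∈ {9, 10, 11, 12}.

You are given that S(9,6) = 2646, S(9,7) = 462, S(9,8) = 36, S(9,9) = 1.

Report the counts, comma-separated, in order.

r10: T_10,7=7×462+2646=5880; T_10,8=8×36+462=750; T_10,9=9×1+36=45; T_10,10=10×0+1=1
r11: T_11,8=8×750+5880=11880; T_11,9=9×45+750=1155; T_11,10=10×1+45=55; T_11,11=11×0+1=1
r12: T_12,9=9×1155+11880=22275; T_12,10=10×55+1155=1705; T_12,11=11×1+55=66; T_12,12=12×0+1=1
Read S(12,9) = 22275, S(12,10) = 1705, S(12,11) = 66, S(12,12) = 1.

22275, 1705, 66, 1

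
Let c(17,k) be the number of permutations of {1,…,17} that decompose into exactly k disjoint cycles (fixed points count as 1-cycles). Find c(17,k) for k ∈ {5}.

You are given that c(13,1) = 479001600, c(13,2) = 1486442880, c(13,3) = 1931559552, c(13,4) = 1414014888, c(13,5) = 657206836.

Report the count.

48366009233424

r14: T_14,2=13×1486442880+479001600=19802759040; T_14,3=13×1931559552+1486442880=26596717056; T_14,4=13×1414014888+1931559552=20313753096; T_14,5=13×657206836+1414014888=9957703756
r15: T_15,3=14×26596717056+19802759040=392156797824; T_15,4=14×20313753096+26596717056=310989260400; T_15,5=14×9957703756+20313753096=159721605680
r16: T_16,4=15×310989260400+392156797824=5056995703824; T_16,5=15×159721605680+310989260400=2706813345600
r17: T_17,5=16×2706813345600+5056995703824=48366009233424
Read c(17,5) = 48366009233424.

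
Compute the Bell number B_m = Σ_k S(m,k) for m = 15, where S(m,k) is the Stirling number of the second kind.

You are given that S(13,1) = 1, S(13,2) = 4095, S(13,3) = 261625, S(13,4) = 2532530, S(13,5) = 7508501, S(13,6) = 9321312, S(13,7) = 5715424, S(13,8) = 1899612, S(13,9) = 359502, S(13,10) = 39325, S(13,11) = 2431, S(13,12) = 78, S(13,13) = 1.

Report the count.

i=14: T(14,1)=0+1·1=1 | T(14,2)=1+2·4095=8191 | T(14,3)=4095+3·261625=788970 | T(14,4)=261625+4·2532530=10391745 | T(14,5)=2532530+5·7508501=40075035 | T(14,6)=7508501+6·9321312=63436373 | T(14,7)=9321312+7·5715424=49329280 | T(14,8)=5715424+8·1899612=20912320 | T(14,9)=1899612+9·359502=5135130 | T(14,10)=359502+10·39325=752752 | T(14,11)=39325+11·2431=66066 | T(14,12)=2431+12·78=3367 | T(14,13)=78+13·1=91 | T(14,14)=1+14·0=1
i=15: T(15,1)=0+1·1=1 | T(15,2)=1+2·8191=16383 | T(15,3)=8191+3·788970=2375101 | T(15,4)=788970+4·10391745=42355950 | T(15,5)=10391745+5·40075035=210766920 | T(15,6)=40075035+6·63436373=420693273 | T(15,7)=63436373+7·49329280=408741333 | T(15,8)=49329280+8·20912320=216627840 | T(15,9)=20912320+9·5135130=67128490 | T(15,10)=5135130+10·752752=12662650 | T(15,11)=752752+11·66066=1479478 | T(15,12)=66066+12·3367=106470 | T(15,13)=3367+13·91=4550 | T(15,14)=91+14·1=105 | T(15,15)=1+15·0=1
B_15 = ΣS(15,k) = 1+16383+2375101+42355950+210766920+420693273+408741333+216627840+67128490+12662650+1479478+106470+4550+105+1 = 1382958545

1382958545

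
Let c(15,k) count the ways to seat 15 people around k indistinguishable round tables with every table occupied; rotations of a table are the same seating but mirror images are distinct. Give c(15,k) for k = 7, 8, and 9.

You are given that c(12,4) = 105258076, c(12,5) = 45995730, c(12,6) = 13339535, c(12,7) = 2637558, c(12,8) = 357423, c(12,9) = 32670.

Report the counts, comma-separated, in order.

14409322928, 2681453775, 368411615

[13] T[13,5]:12*45995730+105258076=657206836 · T[13,6]:12*13339535+45995730=206070150 · T[13,7]:12*2637558+13339535=44990231 · T[13,8]:12*357423+2637558=6926634 · T[13,9]:12*32670+357423=749463
[14] T[14,6]:13*206070150+657206836=3336118786 · T[14,7]:13*44990231+206070150=790943153 · T[14,8]:13*6926634+44990231=135036473 · T[14,9]:13*749463+6926634=16669653
[15] T[15,7]:14*790943153+3336118786=14409322928 · T[15,8]:14*135036473+790943153=2681453775 · T[15,9]:14*16669653+135036473=368411615
Read c(15,7) = 14409322928, c(15,8) = 2681453775, c(15,9) = 368411615.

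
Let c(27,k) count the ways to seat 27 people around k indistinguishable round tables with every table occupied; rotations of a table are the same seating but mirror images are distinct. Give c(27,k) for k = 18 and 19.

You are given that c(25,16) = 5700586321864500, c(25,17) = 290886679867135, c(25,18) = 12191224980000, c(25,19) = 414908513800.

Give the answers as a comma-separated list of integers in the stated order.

28460103232088385, 1182329687817135

@26  (26,17):290886679867135·25+5700586321864500→12972753318542875, (26,18):12191224980000·25+290886679867135→595667304367135, (26,19):414908513800·25+12191224980000→22563937825000
@27  (27,18):595667304367135·26+12972753318542875→28460103232088385, (27,19):22563937825000·26+595667304367135→1182329687817135
Read c(27,18) = 28460103232088385, c(27,19) = 1182329687817135.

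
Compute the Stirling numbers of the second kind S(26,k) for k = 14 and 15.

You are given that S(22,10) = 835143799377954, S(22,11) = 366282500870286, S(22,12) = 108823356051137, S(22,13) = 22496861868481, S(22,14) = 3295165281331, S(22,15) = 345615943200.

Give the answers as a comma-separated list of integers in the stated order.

[23] T[23,11]:11*366282500870286+835143799377954=4864251308951100 · T[23,12]:12*108823356051137+366282500870286=1672162773483930 · T[23,13]:13*22496861868481+108823356051137=401282560341390 · T[23,14]:14*3295165281331+22496861868481=68629175807115 · T[23,15]:15*345615943200+3295165281331=8479404429331
[24] T[24,12]:12*1672162773483930+4864251308951100=24930204590758260 · T[24,13]:13*401282560341390+1672162773483930=6888836057922000 · T[24,14]:14*68629175807115+401282560341390=1362091021641000 · T[24,15]:15*8479404429331+68629175807115=195820242247080
[25] T[25,13]:13*6888836057922000+24930204590758260=114485073343744260 · T[25,14]:14*1362091021641000+6888836057922000=25958110360896000 · T[25,15]:15*195820242247080+1362091021641000=4299394655347200
[26] T[26,14]:14*25958110360896000+114485073343744260=477898618396288260 · T[26,15]:15*4299394655347200+25958110360896000=90449030191104000
Read S(26,14) = 477898618396288260, S(26,15) = 90449030191104000.

477898618396288260, 90449030191104000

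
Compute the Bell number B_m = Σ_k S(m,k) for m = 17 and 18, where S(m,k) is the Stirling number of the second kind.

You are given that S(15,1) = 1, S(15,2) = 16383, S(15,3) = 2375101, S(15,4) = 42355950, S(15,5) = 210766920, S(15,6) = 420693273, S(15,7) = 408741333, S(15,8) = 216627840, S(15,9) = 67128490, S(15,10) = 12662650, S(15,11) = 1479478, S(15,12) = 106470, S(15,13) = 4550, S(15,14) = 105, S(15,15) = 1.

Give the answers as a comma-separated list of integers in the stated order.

@16  (16,1):1·1+0→1, (16,2):16383·2+1→32767, (16,3):2375101·3+16383→7141686, (16,4):42355950·4+2375101→171798901, (16,5):210766920·5+42355950→1096190550, (16,6):420693273·6+210766920→2734926558, (16,7):408741333·7+420693273→3281882604, (16,8):216627840·8+408741333→2141764053, (16,9):67128490·9+216627840→820784250, (16,10):12662650·10+67128490→193754990, (16,11):1479478·11+12662650→28936908, (16,12):106470·12+1479478→2757118, (16,13):4550·13+106470→165620, (16,14):105·14+4550→6020, (16,15):1·15+105→120, (16,16):0·16+1→1
@17  (17,1):1·1+0→1, (17,2):32767·2+1→65535, (17,3):7141686·3+32767→21457825, (17,4):171798901·4+7141686→694337290, (17,5):1096190550·5+171798901→5652751651, (17,6):2734926558·6+1096190550→17505749898, (17,7):3281882604·7+2734926558→25708104786, (17,8):2141764053·8+3281882604→20415995028, (17,9):820784250·9+2141764053→9528822303, (17,10):193754990·10+820784250→2758334150, (17,11):28936908·11+193754990→512060978, (17,12):2757118·12+28936908→62022324, (17,13):165620·13+2757118→4910178, (17,14):6020·14+165620→249900, (17,15):120·15+6020→7820, (17,16):1·16+120→136, (17,17):0·17+1→1
@18  (18,1):1·1+0→1, (18,2):65535·2+1→131071, (18,3):21457825·3+65535→64439010, (18,4):694337290·4+21457825→2798806985, (18,5):5652751651·5+694337290→28958095545, (18,6):17505749898·6+5652751651→110687251039, (18,7):25708104786·7+17505749898→197462483400, (18,8):20415995028·8+25708104786→189036065010, (18,9):9528822303·9+20415995028→106175395755, (18,10):2758334150·10+9528822303→37112163803, (18,11):512060978·11+2758334150→8391004908, (18,12):62022324·12+512060978→1256328866, (18,13):4910178·13+62022324→125854638, (18,14):249900·14+4910178→8408778, (18,15):7820·15+249900→367200, (18,16):136·16+7820→9996, (18,17):1·17+136→153, (18,18):0·18+1→1
B_17 = ΣS(17,k) = 1+65535+21457825+694337290+5652751651+17505749898+25708104786+20415995028+9528822303+2758334150+512060978+62022324+4910178+249900+7820+136+1 = 82864869804
B_18 = ΣS(18,k) = 1+131071+64439010+2798806985+28958095545+110687251039+197462483400+189036065010+106175395755+37112163803+8391004908+1256328866+125854638+8408778+367200+9996+153+1 = 682076806159

82864869804, 682076806159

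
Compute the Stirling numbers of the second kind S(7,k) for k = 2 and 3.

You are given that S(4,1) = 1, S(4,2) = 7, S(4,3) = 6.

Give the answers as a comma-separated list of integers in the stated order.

63, 301

i=5: T(5,1)=0+1·1=1 | T(5,2)=1+2·7=15 | T(5,3)=7+3·6=25
i=6: T(6,1)=0+1·1=1 | T(6,2)=1+2·15=31 | T(6,3)=15+3·25=90
i=7: T(7,2)=1+2·31=63 | T(7,3)=31+3·90=301
Read S(7,2) = 63, S(7,3) = 301.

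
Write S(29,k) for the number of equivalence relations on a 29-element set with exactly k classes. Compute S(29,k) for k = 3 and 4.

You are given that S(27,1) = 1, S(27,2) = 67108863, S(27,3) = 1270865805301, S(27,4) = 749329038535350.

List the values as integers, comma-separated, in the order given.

@28  (28,2):67108863·2+1→134217727, (28,3):1270865805301·3+67108863→3812664524766, (28,4):749329038535350·4+1270865805301→2998587019946701
@29  (29,3):3812664524766·3+134217727→11438127792025, (29,4):2998587019946701·4+3812664524766→11998160744311570
Read S(29,3) = 11438127792025, S(29,4) = 11998160744311570.

11438127792025, 11998160744311570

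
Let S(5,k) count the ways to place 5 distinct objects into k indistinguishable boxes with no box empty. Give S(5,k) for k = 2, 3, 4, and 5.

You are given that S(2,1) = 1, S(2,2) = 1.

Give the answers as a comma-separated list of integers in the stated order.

i=3: T(3,1)=0+1·1=1 | T(3,2)=1+2·1=3 | T(3,3)=1+3·0=1
i=4: T(4,1)=0+1·1=1 | T(4,2)=1+2·3=7 | T(4,3)=3+3·1=6 | T(4,4)=1+4·0=1
i=5: T(5,2)=1+2·7=15 | T(5,3)=7+3·6=25 | T(5,4)=6+4·1=10 | T(5,5)=1+5·0=1
Read S(5,2) = 15, S(5,3) = 25, S(5,4) = 10, S(5,5) = 1.

15, 25, 10, 1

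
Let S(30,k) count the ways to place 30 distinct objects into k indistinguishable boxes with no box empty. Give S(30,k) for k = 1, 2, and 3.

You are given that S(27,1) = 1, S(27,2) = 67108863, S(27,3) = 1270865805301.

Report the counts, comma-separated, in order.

@28  (28,1):1·1+0→1, (28,2):67108863·2+1→134217727, (28,3):1270865805301·3+67108863→3812664524766
@29  (29,1):1·1+0→1, (29,2):134217727·2+1→268435455, (29,3):3812664524766·3+134217727→11438127792025
@30  (30,1):1·1+0→1, (30,2):268435455·2+1→536870911, (30,3):11438127792025·3+268435455→34314651811530
Read S(30,1) = 1, S(30,2) = 536870911, S(30,3) = 34314651811530.

1, 536870911, 34314651811530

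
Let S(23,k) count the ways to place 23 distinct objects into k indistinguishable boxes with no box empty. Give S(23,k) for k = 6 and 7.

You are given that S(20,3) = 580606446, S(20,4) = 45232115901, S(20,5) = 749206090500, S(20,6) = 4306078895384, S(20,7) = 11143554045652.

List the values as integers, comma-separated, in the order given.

998969857983405, 4382641999117305

[21] T[21,4]:4*45232115901+580606446=181509070050 · T[21,5]:5*749206090500+45232115901=3791262568401 · T[21,6]:6*4306078895384+749206090500=26585679462804 · T[21,7]:7*11143554045652+4306078895384=82310957214948
[22] T[22,5]:5*3791262568401+181509070050=19137821912055 · T[22,6]:6*26585679462804+3791262568401=163305339345225 · T[22,7]:7*82310957214948+26585679462804=602762379967440
[23] T[23,6]:6*163305339345225+19137821912055=998969857983405 · T[23,7]:7*602762379967440+163305339345225=4382641999117305
Read S(23,6) = 998969857983405, S(23,7) = 4382641999117305.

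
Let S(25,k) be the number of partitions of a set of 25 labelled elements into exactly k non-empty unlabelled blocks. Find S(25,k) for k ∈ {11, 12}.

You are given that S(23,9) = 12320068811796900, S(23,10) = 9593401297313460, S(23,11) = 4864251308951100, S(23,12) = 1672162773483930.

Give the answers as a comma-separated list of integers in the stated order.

row 24: T[24][10]=10·9593401297313460+12320068811796900=108254081784931500  T[24][11]=11·4864251308951100+9593401297313460=63100165695775560  T[24][12]=12·1672162773483930+4864251308951100=24930204590758260
row 25: T[25][11]=11·63100165695775560+108254081784931500=802355904438462660  T[25][12]=12·24930204590758260+63100165695775560=362262620784874680
Read S(25,11) = 802355904438462660, S(25,12) = 362262620784874680.

802355904438462660, 362262620784874680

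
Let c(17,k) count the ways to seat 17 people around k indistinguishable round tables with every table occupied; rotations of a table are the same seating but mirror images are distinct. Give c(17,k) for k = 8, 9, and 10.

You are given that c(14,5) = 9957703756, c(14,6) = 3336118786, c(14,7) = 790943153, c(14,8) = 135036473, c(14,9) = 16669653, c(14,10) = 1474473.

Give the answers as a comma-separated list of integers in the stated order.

1146901283528, 185953177553, 23057159840

row 15: T[15][6]=14·3336118786+9957703756=56663366760  T[15][7]=14·790943153+3336118786=14409322928  T[15][8]=14·135036473+790943153=2681453775  T[15][9]=14·16669653+135036473=368411615  T[15][10]=14·1474473+16669653=37312275
row 16: T[16][7]=15·14409322928+56663366760=272803210680  T[16][8]=15·2681453775+14409322928=54631129553  T[16][9]=15·368411615+2681453775=8207628000  T[16][10]=15·37312275+368411615=928095740
row 17: T[17][8]=16·54631129553+272803210680=1146901283528  T[17][9]=16·8207628000+54631129553=185953177553  T[17][10]=16·928095740+8207628000=23057159840
Read c(17,8) = 1146901283528, c(17,9) = 185953177553, c(17,10) = 23057159840.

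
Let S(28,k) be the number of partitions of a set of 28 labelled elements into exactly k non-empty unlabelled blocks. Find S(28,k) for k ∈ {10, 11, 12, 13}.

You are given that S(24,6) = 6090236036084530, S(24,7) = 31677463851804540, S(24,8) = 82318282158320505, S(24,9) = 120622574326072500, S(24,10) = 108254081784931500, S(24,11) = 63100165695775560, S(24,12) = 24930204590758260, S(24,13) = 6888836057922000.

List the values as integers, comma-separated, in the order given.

row 25: T[25][7]=7·31677463851804540+6090236036084530=227832482998716310  T[25][8]=8·82318282158320505+31677463851804540=690223721118368580  T[25][9]=9·120622574326072500+82318282158320505=1167921451092973005  T[25][10]=10·108254081784931500+120622574326072500=1203163392175387500  T[25][11]=11·63100165695775560+108254081784931500=802355904438462660  T[25][12]=12·24930204590758260+63100165695775560=362262620784874680  T[25][13]=13·6888836057922000+24930204590758260=114485073343744260
row 26: T[26][8]=8·690223721118368580+227832482998716310=5749622251945664950  T[26][9]=9·1167921451092973005+690223721118368580=11201516780955125625  T[26][10]=10·1203163392175387500+1167921451092973005=13199555372846848005  T[26][11]=11·802355904438462660+1203163392175387500=10029078340998476760  T[26][12]=12·362262620784874680+802355904438462660=5149507353856958820  T[26][13]=13·114485073343744260+362262620784874680=1850568574253550060
row 27: T[27][9]=9·11201516780955125625+5749622251945664950=106563273280541795575  T[27][10]=10·13199555372846848005+11201516780955125625=143197070509423605675  T[27][11]=11·10029078340998476760+13199555372846848005=123519417123830092365  T[27][12]=12·5149507353856958820+10029078340998476760=71823166587281982600  T[27][13]=13·1850568574253550060+5149507353856958820=29206898819153109600
row 28: T[28][10]=10·143197070509423605675+106563273280541795575=1538533978374777852325  T[28][11]=11·123519417123830092365+143197070509423605675=1501910658871554621690  T[28][12]=12·71823166587281982600+123519417123830092365=985397416171213883565  T[28][13]=13·29206898819153109600+71823166587281982600=451512851236272407400
Read S(28,10) = 1538533978374777852325, S(28,11) = 1501910658871554621690, S(28,12) = 985397416171213883565, S(28,13) = 451512851236272407400.

1538533978374777852325, 1501910658871554621690, 985397416171213883565, 451512851236272407400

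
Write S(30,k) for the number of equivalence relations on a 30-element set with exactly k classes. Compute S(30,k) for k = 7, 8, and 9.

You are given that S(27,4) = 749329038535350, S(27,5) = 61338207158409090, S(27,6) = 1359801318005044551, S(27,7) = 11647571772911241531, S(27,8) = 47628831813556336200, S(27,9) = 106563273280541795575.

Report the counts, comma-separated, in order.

4168916722553086402080, 26383018684048108297800, 88300984248924568770870

[28] T[28,5]:5*61338207158409090+749329038535350=307440364830580800 · T[28,6]:6*1359801318005044551+61338207158409090=8220146115188676396 · T[28,7]:7*11647571772911241531+1359801318005044551=82892803728383735268 · T[28,8]:8*47628831813556336200+11647571772911241531=392678226281361931131 · T[28,9]:9*106563273280541795575+47628831813556336200=1006698291338432496375
[29] T[29,6]:6*8220146115188676396+307440364830580800=49628317055962639176 · T[29,7]:7*82892803728383735268+8220146115188676396=588469772213874823272 · T[29,8]:8*392678226281361931131+82892803728383735268=3224318613979279184316 · T[29,9]:9*1006698291338432496375+392678226281361931131=9452962848327254398506
[30] T[30,7]:7*588469772213874823272+49628317055962639176=4168916722553086402080 · T[30,8]:8*3224318613979279184316+588469772213874823272=26383018684048108297800 · T[30,9]:9*9452962848327254398506+3224318613979279184316=88300984248924568770870
Read S(30,7) = 4168916722553086402080, S(30,8) = 26383018684048108297800, S(30,9) = 88300984248924568770870.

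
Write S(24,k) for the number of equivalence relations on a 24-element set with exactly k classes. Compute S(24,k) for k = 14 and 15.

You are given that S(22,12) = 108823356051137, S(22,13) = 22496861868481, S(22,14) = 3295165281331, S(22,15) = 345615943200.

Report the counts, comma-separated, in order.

1362091021641000, 195820242247080

[23] T[23,13]:13*22496861868481+108823356051137=401282560341390 · T[23,14]:14*3295165281331+22496861868481=68629175807115 · T[23,15]:15*345615943200+3295165281331=8479404429331
[24] T[24,14]:14*68629175807115+401282560341390=1362091021641000 · T[24,15]:15*8479404429331+68629175807115=195820242247080
Read S(24,14) = 1362091021641000, S(24,15) = 195820242247080.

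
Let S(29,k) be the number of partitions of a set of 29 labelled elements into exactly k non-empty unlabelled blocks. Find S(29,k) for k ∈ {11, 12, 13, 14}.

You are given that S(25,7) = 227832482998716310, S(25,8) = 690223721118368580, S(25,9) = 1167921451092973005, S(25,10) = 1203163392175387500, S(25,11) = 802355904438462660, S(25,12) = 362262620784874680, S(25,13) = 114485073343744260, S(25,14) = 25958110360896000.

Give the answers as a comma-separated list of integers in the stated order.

[26] T[26,8]:8*690223721118368580+227832482998716310=5749622251945664950 · T[26,9]:9*1167921451092973005+690223721118368580=11201516780955125625 · T[26,10]:10*1203163392175387500+1167921451092973005=13199555372846848005 · T[26,11]:11*802355904438462660+1203163392175387500=10029078340998476760 · T[26,12]:12*362262620784874680+802355904438462660=5149507353856958820 · T[26,13]:13*114485073343744260+362262620784874680=1850568574253550060 · T[26,14]:14*25958110360896000+114485073343744260=477898618396288260
[27] T[27,9]:9*11201516780955125625+5749622251945664950=106563273280541795575 · T[27,10]:10*13199555372846848005+11201516780955125625=143197070509423605675 · T[27,11]:11*10029078340998476760+13199555372846848005=123519417123830092365 · T[27,12]:12*5149507353856958820+10029078340998476760=71823166587281982600 · T[27,13]:13*1850568574253550060+5149507353856958820=29206898819153109600 · T[27,14]:14*477898618396288260+1850568574253550060=8541149231801585700
[28] T[28,10]:10*143197070509423605675+106563273280541795575=1538533978374777852325 · T[28,11]:11*123519417123830092365+143197070509423605675=1501910658871554621690 · T[28,12]:12*71823166587281982600+123519417123830092365=985397416171213883565 · T[28,13]:13*29206898819153109600+71823166587281982600=451512851236272407400 · T[28,14]:14*8541149231801585700+29206898819153109600=148782988064375309400
[29] T[29,11]:11*1501910658871554621690+1538533978374777852325=18059551225961878690915 · T[29,12]:12*985397416171213883565+1501910658871554621690=13326679652926121224470 · T[29,13]:13*451512851236272407400+985397416171213883565=6855064482242755179765 · T[29,14]:14*148782988064375309400+451512851236272407400=2534474684137526739000
Read S(29,11) = 18059551225961878690915, S(29,12) = 13326679652926121224470, S(29,13) = 6855064482242755179765, S(29,14) = 2534474684137526739000.

18059551225961878690915, 13326679652926121224470, 6855064482242755179765, 2534474684137526739000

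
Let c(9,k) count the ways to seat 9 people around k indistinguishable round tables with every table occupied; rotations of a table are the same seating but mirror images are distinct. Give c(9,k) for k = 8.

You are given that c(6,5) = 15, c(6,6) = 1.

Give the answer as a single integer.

i=7: T(7,6)=15+6·1=21 | T(7,7)=1+6·0=1
i=8: T(8,7)=21+7·1=28 | T(8,8)=1+7·0=1
i=9: T(9,8)=28+8·1=36
Read c(9,8) = 36.

36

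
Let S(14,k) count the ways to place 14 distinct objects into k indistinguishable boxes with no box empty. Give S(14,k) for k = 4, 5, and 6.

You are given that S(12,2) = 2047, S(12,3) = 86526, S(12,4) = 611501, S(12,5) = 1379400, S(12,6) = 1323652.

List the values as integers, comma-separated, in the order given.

10391745, 40075035, 63436373

r13: T_13,3=3×86526+2047=261625; T_13,4=4×611501+86526=2532530; T_13,5=5×1379400+611501=7508501; T_13,6=6×1323652+1379400=9321312
r14: T_14,4=4×2532530+261625=10391745; T_14,5=5×7508501+2532530=40075035; T_14,6=6×9321312+7508501=63436373
Read S(14,4) = 10391745, S(14,5) = 40075035, S(14,6) = 63436373.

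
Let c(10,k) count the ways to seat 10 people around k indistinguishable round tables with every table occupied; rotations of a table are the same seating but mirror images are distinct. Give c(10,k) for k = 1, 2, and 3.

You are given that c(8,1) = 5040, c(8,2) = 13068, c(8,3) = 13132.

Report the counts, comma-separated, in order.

362880, 1026576, 1172700

i=9: T(9,1)=0+8·5040=40320 | T(9,2)=5040+8·13068=109584 | T(9,3)=13068+8·13132=118124
i=10: T(10,1)=0+9·40320=362880 | T(10,2)=40320+9·109584=1026576 | T(10,3)=109584+9·118124=1172700
Read c(10,1) = 362880, c(10,2) = 1026576, c(10,3) = 1172700.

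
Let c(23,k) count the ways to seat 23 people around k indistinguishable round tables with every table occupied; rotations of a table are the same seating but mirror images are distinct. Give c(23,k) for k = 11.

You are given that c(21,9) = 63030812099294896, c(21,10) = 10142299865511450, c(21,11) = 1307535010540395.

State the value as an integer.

[22] T[22,10]:21*10142299865511450+63030812099294896=276019109275035346 · T[22,11]:21*1307535010540395+10142299865511450=37600535086859745
[23] T[23,11]:22*37600535086859745+276019109275035346=1103230881185949736
Read c(23,11) = 1103230881185949736.

1103230881185949736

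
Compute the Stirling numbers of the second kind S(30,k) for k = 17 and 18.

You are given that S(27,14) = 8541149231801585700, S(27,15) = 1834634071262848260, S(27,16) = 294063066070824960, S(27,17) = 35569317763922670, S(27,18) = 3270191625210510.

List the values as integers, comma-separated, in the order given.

511605167806434372210, 68591811024147549270

[28] T[28,15]:15*1834634071262848260+8541149231801585700=36060660300744309600 · T[28,16]:16*294063066070824960+1834634071262848260=6539643128396047620 · T[28,17]:17*35569317763922670+294063066070824960=898741468057510350 · T[28,18]:18*3270191625210510+35569317763922670=94432767017711850
[29] T[29,16]:16*6539643128396047620+36060660300744309600=140694950355081071520 · T[29,17]:17*898741468057510350+6539643128396047620=21818248085373723570 · T[29,18]:18*94432767017711850+898741468057510350=2598531274376323650
[30] T[30,17]:17*21818248085373723570+140694950355081071520=511605167806434372210 · T[30,18]:18*2598531274376323650+21818248085373723570=68591811024147549270
Read S(30,17) = 511605167806434372210, S(30,18) = 68591811024147549270.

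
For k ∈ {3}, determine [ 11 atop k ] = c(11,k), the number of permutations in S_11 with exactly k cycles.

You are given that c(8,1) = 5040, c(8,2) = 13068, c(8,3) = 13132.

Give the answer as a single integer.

12753576

[9] T[9,1]:8*5040+0=40320 · T[9,2]:8*13068+5040=109584 · T[9,3]:8*13132+13068=118124
[10] T[10,2]:9*109584+40320=1026576 · T[10,3]:9*118124+109584=1172700
[11] T[11,3]:10*1172700+1026576=12753576
Read c(11,3) = 12753576.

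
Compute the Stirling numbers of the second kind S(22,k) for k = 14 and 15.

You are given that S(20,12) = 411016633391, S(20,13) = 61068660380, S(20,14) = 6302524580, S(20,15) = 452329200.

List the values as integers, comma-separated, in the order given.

r21: T_21,13=13×61068660380+411016633391=1204909218331; T_21,14=14×6302524580+61068660380=149304004500; T_21,15=15×452329200+6302524580=13087462580
r22: T_22,14=14×149304004500+1204909218331=3295165281331; T_22,15=15×13087462580+149304004500=345615943200
Read S(22,14) = 3295165281331, S(22,15) = 345615943200.

3295165281331, 345615943200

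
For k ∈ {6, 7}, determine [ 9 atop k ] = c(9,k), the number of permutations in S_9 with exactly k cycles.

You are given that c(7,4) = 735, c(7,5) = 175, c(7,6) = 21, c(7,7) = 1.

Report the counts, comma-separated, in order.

r8: T_8,5=7×175+735=1960; T_8,6=7×21+175=322; T_8,7=7×1+21=28
r9: T_9,6=8×322+1960=4536; T_9,7=8×28+322=546
Read c(9,6) = 4536, c(9,7) = 546.

4536, 546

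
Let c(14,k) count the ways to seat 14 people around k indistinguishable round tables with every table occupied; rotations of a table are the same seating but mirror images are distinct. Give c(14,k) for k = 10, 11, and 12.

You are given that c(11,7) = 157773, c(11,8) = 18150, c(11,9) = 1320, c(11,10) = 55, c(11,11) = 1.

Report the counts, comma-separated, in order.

1474473, 91091, 3731

i=12: T(12,8)=157773+11·18150=357423 | T(12,9)=18150+11·1320=32670 | T(12,10)=1320+11·55=1925 | T(12,11)=55+11·1=66 | T(12,12)=1+11·0=1
i=13: T(13,9)=357423+12·32670=749463 | T(13,10)=32670+12·1925=55770 | T(13,11)=1925+12·66=2717 | T(13,12)=66+12·1=78
i=14: T(14,10)=749463+13·55770=1474473 | T(14,11)=55770+13·2717=91091 | T(14,12)=2717+13·78=3731
Read c(14,10) = 1474473, c(14,11) = 91091, c(14,12) = 3731.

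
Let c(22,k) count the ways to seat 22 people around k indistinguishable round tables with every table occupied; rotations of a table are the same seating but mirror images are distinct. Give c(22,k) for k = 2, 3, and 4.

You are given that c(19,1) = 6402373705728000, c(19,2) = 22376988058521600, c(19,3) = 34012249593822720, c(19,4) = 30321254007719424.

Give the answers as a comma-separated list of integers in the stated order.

186244810780170240000, 298631902863216384000, 284093315901811468800

r20: T_20,1=19×6402373705728000+0=121645100408832000; T_20,2=19×22376988058521600+6402373705728000=431565146817638400; T_20,3=19×34012249593822720+22376988058521600=668609730341153280; T_20,4=19×30321254007719424+34012249593822720=610116075740491776
r21: T_21,1=20×121645100408832000+0=2432902008176640000; T_21,2=20×431565146817638400+121645100408832000=8752948036761600000; T_21,3=20×668609730341153280+431565146817638400=13803759753640704000; T_21,4=20×610116075740491776+668609730341153280=12870931245150988800
r22: T_22,2=21×8752948036761600000+2432902008176640000=186244810780170240000; T_22,3=21×13803759753640704000+8752948036761600000=298631902863216384000; T_22,4=21×12870931245150988800+13803759753640704000=284093315901811468800
Read c(22,2) = 186244810780170240000, c(22,3) = 298631902863216384000, c(22,4) = 284093315901811468800.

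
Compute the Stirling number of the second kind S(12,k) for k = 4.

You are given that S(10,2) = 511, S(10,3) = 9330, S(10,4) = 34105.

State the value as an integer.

i=11: T(11,3)=511+3·9330=28501 | T(11,4)=9330+4·34105=145750
i=12: T(12,4)=28501+4·145750=611501
Read S(12,4) = 611501.

611501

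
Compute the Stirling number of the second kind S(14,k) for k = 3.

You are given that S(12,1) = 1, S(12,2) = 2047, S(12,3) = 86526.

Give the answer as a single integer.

788970

i=13: T(13,2)=1+2·2047=4095 | T(13,3)=2047+3·86526=261625
i=14: T(14,3)=4095+3·261625=788970
Read S(14,3) = 788970.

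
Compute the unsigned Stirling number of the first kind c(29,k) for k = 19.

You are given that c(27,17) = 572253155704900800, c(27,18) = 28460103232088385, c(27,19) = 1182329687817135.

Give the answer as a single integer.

r28: T_28,18=27×28460103232088385+572253155704900800=1340675942971287195; T_28,19=27×1182329687817135+28460103232088385=60383004803151030
r29: T_29,19=28×60383004803151030+1340675942971287195=3031400077459516035
Read c(29,19) = 3031400077459516035.

3031400077459516035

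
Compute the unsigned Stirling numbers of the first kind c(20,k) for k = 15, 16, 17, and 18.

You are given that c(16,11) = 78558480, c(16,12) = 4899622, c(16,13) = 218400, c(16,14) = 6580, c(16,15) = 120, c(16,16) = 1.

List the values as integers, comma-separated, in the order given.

@17  (17,12):4899622·16+78558480→156952432, (17,13):218400·16+4899622→8394022, (17,14):6580·16+218400→323680, (17,15):120·16+6580→8500, (17,16):1·16+120→136, (17,17):0·16+1→1
@18  (18,13):8394022·17+156952432→299650806, (18,14):323680·17+8394022→13896582, (18,15):8500·17+323680→468180, (18,16):136·17+8500→10812, (18,17):1·17+136→153, (18,18):0·17+1→1
@19  (19,14):13896582·18+299650806→549789282, (19,15):468180·18+13896582→22323822, (19,16):10812·18+468180→662796, (19,17):153·18+10812→13566, (19,18):1·18+153→171
@20  (20,15):22323822·19+549789282→973941900, (20,16):662796·19+22323822→34916946, (20,17):13566·19+662796→920550, (20,18):171·19+13566→16815
Read c(20,15) = 973941900, c(20,16) = 34916946, c(20,17) = 920550, c(20,18) = 16815.

973941900, 34916946, 920550, 16815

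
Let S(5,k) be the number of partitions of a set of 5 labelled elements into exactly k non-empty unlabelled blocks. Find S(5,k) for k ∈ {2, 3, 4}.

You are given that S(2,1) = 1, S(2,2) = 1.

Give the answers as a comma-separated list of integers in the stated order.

i=3: T(3,1)=0+1·1=1 | T(3,2)=1+2·1=3 | T(3,3)=1+3·0=1
i=4: T(4,1)=0+1·1=1 | T(4,2)=1+2·3=7 | T(4,3)=3+3·1=6 | T(4,4)=1+4·0=1
i=5: T(5,2)=1+2·7=15 | T(5,3)=7+3·6=25 | T(5,4)=6+4·1=10
Read S(5,2) = 15, S(5,3) = 25, S(5,4) = 10.

15, 25, 10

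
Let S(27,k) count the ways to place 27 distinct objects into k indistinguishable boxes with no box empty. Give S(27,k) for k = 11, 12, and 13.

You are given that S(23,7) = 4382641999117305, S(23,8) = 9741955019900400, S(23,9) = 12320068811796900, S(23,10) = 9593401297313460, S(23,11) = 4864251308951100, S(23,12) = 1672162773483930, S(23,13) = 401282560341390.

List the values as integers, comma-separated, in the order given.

123519417123830092365, 71823166587281982600, 29206898819153109600

r24: T_24,8=8×9741955019900400+4382641999117305=82318282158320505; T_24,9=9×12320068811796900+9741955019900400=120622574326072500; T_24,10=10×9593401297313460+12320068811796900=108254081784931500; T_24,11=11×4864251308951100+9593401297313460=63100165695775560; T_24,12=12×1672162773483930+4864251308951100=24930204590758260; T_24,13=13×401282560341390+1672162773483930=6888836057922000
r25: T_25,9=9×120622574326072500+82318282158320505=1167921451092973005; T_25,10=10×108254081784931500+120622574326072500=1203163392175387500; T_25,11=11×63100165695775560+108254081784931500=802355904438462660; T_25,12=12×24930204590758260+63100165695775560=362262620784874680; T_25,13=13×6888836057922000+24930204590758260=114485073343744260
r26: T_26,10=10×1203163392175387500+1167921451092973005=13199555372846848005; T_26,11=11×802355904438462660+1203163392175387500=10029078340998476760; T_26,12=12×362262620784874680+802355904438462660=5149507353856958820; T_26,13=13×114485073343744260+362262620784874680=1850568574253550060
r27: T_27,11=11×10029078340998476760+13199555372846848005=123519417123830092365; T_27,12=12×5149507353856958820+10029078340998476760=71823166587281982600; T_27,13=13×1850568574253550060+5149507353856958820=29206898819153109600
Read S(27,11) = 123519417123830092365, S(27,12) = 71823166587281982600, S(27,13) = 29206898819153109600.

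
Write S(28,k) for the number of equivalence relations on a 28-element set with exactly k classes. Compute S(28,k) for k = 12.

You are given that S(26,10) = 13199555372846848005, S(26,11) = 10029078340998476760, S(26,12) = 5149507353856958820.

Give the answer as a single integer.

985397416171213883565

i=27: T(27,11)=13199555372846848005+11·10029078340998476760=123519417123830092365 | T(27,12)=10029078340998476760+12·5149507353856958820=71823166587281982600
i=28: T(28,12)=123519417123830092365+12·71823166587281982600=985397416171213883565
Read S(28,12) = 985397416171213883565.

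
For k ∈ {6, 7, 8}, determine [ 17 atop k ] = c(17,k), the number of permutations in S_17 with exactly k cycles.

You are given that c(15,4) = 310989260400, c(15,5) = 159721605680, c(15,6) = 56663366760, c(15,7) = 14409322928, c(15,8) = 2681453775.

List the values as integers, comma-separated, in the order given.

r16: T_16,5=15×159721605680+310989260400=2706813345600; T_16,6=15×56663366760+159721605680=1009672107080; T_16,7=15×14409322928+56663366760=272803210680; T_16,8=15×2681453775+14409322928=54631129553
r17: T_17,6=16×1009672107080+2706813345600=18861567058880; T_17,7=16×272803210680+1009672107080=5374523477960; T_17,8=16×54631129553+272803210680=1146901283528
Read c(17,6) = 18861567058880, c(17,7) = 5374523477960, c(17,8) = 1146901283528.

18861567058880, 5374523477960, 1146901283528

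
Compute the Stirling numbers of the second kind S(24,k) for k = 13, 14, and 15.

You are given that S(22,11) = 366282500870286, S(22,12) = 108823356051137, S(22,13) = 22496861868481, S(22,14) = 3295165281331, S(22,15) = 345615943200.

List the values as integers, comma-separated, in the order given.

i=23: T(23,12)=366282500870286+12·108823356051137=1672162773483930 | T(23,13)=108823356051137+13·22496861868481=401282560341390 | T(23,14)=22496861868481+14·3295165281331=68629175807115 | T(23,15)=3295165281331+15·345615943200=8479404429331
i=24: T(24,13)=1672162773483930+13·401282560341390=6888836057922000 | T(24,14)=401282560341390+14·68629175807115=1362091021641000 | T(24,15)=68629175807115+15·8479404429331=195820242247080
Read S(24,13) = 6888836057922000, S(24,14) = 1362091021641000, S(24,15) = 195820242247080.

6888836057922000, 1362091021641000, 195820242247080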